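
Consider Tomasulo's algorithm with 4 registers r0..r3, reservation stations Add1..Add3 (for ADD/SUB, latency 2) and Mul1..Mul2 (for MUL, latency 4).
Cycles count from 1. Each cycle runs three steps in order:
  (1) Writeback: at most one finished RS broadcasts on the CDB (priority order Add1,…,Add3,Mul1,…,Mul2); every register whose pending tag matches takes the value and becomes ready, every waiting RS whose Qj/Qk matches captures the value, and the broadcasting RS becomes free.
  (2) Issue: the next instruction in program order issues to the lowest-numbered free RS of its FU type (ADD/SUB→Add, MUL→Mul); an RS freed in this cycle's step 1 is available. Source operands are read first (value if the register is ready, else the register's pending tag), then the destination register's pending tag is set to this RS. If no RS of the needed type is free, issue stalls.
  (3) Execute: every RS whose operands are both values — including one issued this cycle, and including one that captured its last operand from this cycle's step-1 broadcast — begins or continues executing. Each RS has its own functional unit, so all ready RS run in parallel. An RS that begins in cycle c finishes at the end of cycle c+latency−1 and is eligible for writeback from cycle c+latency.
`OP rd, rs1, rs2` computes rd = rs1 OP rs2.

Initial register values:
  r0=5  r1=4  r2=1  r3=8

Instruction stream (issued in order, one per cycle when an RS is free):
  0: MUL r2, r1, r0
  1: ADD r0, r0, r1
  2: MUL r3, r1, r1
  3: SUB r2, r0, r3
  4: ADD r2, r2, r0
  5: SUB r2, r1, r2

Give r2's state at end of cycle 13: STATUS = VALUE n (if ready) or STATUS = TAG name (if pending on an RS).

STATUS = VALUE 2

cycle 1: issue MUL r2<-Mul1 // r0:5,r1:4,r2:Mul1,r3:8
cycle 2: issue ADD r0<-Add1 // r0:Add1,r1:4,r2:Mul1,r3:8
cycle 3: issue MUL r3<-Mul2 // r0:Add1,r1:4,r2:Mul1,r3:Mul2
cycle 4: CDB Add1=9; issue SUB r2<-Add1 // r0:9,r1:4,r2:Add1,r3:Mul2
cycle 5: CDB Mul1=20; issue ADD r2<-Add2 // r0:9,r1:4,r2:Add2,r3:Mul2
cycle 6: issue SUB r2<-Add3 // r0:9,r1:4,r2:Add3,r3:Mul2
cycle 7: CDB Mul2=16 // r0:9,r1:4,r2:Add3,r3:16
cycle 8: - // r0:9,r1:4,r2:Add3,r3:16
cycle 9: CDB Add1=-7 // r0:9,r1:4,r2:Add3,r3:16
cycle 10: - // r0:9,r1:4,r2:Add3,r3:16
cycle 11: CDB Add2=2 // r0:9,r1:4,r2:Add3,r3:16
cycle 12: - // r0:9,r1:4,r2:Add3,r3:16
cycle 13: CDB Add3=2 // r0:9,r1:4,r2:2,r3:16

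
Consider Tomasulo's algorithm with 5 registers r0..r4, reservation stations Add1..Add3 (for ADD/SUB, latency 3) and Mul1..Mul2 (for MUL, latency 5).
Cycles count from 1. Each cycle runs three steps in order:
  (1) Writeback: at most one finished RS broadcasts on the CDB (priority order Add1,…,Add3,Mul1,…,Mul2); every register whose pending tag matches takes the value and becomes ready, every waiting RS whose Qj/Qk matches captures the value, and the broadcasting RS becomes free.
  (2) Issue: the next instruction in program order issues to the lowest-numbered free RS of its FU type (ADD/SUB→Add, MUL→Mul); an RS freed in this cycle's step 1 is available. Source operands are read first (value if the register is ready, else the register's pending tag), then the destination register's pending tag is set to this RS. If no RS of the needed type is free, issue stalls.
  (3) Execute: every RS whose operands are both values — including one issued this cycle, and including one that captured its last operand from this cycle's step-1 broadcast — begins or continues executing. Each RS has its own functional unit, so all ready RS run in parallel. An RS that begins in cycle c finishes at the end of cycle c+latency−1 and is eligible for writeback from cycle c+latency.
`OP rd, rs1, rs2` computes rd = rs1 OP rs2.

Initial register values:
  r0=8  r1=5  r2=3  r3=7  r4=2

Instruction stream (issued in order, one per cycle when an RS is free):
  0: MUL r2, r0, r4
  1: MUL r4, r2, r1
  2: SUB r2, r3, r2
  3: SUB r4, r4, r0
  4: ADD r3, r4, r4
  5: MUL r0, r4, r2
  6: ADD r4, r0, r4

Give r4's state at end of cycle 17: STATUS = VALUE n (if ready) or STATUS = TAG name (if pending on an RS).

c1: issue MUL r2<-Mul1 | r0:8,r1:5,r2:Mul1,r3:7,r4:2
c2: issue MUL r4<-Mul2 | r0:8,r1:5,r2:Mul1,r3:7,r4:Mul2
c3: issue SUB r2<-Add1 | r0:8,r1:5,r2:Add1,r3:7,r4:Mul2
c4: issue SUB r4<-Add2 | r0:8,r1:5,r2:Add1,r3:7,r4:Add2
c5: issue ADD r3<-Add3 | r0:8,r1:5,r2:Add1,r3:Add3,r4:Add2
c6: CDB Mul1=16; issue MUL r0<-Mul1 | r0:Mul1,r1:5,r2:Add1,r3:Add3,r4:Add2
c7: stall | r0:Mul1,r1:5,r2:Add1,r3:Add3,r4:Add2
c8: stall | r0:Mul1,r1:5,r2:Add1,r3:Add3,r4:Add2
c9: CDB Add1=-9; issue ADD r4<-Add1 | r0:Mul1,r1:5,r2:-9,r3:Add3,r4:Add1
c10: - | r0:Mul1,r1:5,r2:-9,r3:Add3,r4:Add1
c11: CDB Mul2=80 | r0:Mul1,r1:5,r2:-9,r3:Add3,r4:Add1
c12: - | r0:Mul1,r1:5,r2:-9,r3:Add3,r4:Add1
c13: - | r0:Mul1,r1:5,r2:-9,r3:Add3,r4:Add1
c14: CDB Add2=72 | r0:Mul1,r1:5,r2:-9,r3:Add3,r4:Add1
c15: - | r0:Mul1,r1:5,r2:-9,r3:Add3,r4:Add1
c16: - | r0:Mul1,r1:5,r2:-9,r3:Add3,r4:Add1
c17: CDB Add3=144 | r0:Mul1,r1:5,r2:-9,r3:144,r4:Add1

STATUS = TAG Add1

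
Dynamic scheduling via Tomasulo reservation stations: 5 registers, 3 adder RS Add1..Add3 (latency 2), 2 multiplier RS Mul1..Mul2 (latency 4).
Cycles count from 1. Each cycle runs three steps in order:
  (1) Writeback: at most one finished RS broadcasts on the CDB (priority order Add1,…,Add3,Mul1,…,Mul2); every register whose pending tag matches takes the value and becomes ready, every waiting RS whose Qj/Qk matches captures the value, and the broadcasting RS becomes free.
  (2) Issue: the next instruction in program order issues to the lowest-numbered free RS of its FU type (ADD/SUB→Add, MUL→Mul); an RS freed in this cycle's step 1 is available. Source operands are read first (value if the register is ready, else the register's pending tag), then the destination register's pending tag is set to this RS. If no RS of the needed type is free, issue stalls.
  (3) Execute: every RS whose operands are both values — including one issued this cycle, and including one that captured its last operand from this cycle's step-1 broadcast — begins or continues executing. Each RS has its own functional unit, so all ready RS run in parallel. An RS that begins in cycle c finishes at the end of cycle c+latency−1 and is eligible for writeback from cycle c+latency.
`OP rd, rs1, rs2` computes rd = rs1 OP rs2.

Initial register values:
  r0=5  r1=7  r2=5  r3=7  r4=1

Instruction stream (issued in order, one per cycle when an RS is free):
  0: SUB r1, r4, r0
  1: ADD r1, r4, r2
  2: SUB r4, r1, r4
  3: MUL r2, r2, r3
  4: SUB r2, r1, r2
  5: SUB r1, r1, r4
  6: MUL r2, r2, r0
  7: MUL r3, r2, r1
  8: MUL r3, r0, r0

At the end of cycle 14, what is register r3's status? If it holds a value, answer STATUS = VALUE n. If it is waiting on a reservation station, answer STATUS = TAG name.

STATUS = TAG Mul1

c1: issue SUB r1<-Add1 | r0:5,r1:Add1,r2:5,r3:7,r4:1
c2: issue ADD r1<-Add2 | r0:5,r1:Add2,r2:5,r3:7,r4:1
c3: CDB Add1=-4; issue SUB r4<-Add1 | r0:5,r1:Add2,r2:5,r3:7,r4:Add1
c4: CDB Add2=6; issue MUL r2<-Mul1 | r0:5,r1:6,r2:Mul1,r3:7,r4:Add1
c5: issue SUB r2<-Add2 | r0:5,r1:6,r2:Add2,r3:7,r4:Add1
c6: CDB Add1=5; issue SUB r1<-Add1 | r0:5,r1:Add1,r2:Add2,r3:7,r4:5
c7: issue MUL r2<-Mul2 | r0:5,r1:Add1,r2:Mul2,r3:7,r4:5
c8: CDB Add1=1; stall | r0:5,r1:1,r2:Mul2,r3:7,r4:5
c9: CDB Mul1=35; issue MUL r3<-Mul1 | r0:5,r1:1,r2:Mul2,r3:Mul1,r4:5
c10: stall | r0:5,r1:1,r2:Mul2,r3:Mul1,r4:5
c11: CDB Add2=-29; stall | r0:5,r1:1,r2:Mul2,r3:Mul1,r4:5
c12: stall | r0:5,r1:1,r2:Mul2,r3:Mul1,r4:5
c13: stall | r0:5,r1:1,r2:Mul2,r3:Mul1,r4:5
c14: stall | r0:5,r1:1,r2:Mul2,r3:Mul1,r4:5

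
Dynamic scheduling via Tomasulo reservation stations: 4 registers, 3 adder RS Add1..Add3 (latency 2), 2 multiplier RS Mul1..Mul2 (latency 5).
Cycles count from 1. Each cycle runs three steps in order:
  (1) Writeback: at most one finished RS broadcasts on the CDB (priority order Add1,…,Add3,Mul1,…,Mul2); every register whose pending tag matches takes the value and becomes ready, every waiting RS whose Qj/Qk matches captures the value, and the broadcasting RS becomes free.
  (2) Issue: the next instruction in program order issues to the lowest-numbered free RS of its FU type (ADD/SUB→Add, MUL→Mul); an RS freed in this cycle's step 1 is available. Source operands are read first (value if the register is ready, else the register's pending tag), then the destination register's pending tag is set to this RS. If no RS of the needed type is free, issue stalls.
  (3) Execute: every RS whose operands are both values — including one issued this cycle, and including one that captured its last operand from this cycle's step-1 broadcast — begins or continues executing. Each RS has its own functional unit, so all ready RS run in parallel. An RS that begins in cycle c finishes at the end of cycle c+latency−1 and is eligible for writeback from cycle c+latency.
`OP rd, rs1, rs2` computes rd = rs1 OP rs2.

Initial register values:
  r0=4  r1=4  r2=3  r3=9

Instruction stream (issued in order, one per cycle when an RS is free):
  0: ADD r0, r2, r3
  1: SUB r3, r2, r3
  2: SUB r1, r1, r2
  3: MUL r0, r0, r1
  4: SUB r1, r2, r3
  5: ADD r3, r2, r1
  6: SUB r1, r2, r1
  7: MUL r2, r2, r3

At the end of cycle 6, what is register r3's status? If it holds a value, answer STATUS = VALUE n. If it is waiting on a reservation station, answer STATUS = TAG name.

STATUS = TAG Add2

c1: issue ADD r0<-Add1 | r0:Add1,r1:4,r2:3,r3:9
c2: issue SUB r3<-Add2 | r0:Add1,r1:4,r2:3,r3:Add2
c3: CDB Add1=12; issue SUB r1<-Add1 | r0:12,r1:Add1,r2:3,r3:Add2
c4: CDB Add2=-6; issue MUL r0<-Mul1 | r0:Mul1,r1:Add1,r2:3,r3:-6
c5: CDB Add1=1; issue SUB r1<-Add1 | r0:Mul1,r1:Add1,r2:3,r3:-6
c6: issue ADD r3<-Add2 | r0:Mul1,r1:Add1,r2:3,r3:Add2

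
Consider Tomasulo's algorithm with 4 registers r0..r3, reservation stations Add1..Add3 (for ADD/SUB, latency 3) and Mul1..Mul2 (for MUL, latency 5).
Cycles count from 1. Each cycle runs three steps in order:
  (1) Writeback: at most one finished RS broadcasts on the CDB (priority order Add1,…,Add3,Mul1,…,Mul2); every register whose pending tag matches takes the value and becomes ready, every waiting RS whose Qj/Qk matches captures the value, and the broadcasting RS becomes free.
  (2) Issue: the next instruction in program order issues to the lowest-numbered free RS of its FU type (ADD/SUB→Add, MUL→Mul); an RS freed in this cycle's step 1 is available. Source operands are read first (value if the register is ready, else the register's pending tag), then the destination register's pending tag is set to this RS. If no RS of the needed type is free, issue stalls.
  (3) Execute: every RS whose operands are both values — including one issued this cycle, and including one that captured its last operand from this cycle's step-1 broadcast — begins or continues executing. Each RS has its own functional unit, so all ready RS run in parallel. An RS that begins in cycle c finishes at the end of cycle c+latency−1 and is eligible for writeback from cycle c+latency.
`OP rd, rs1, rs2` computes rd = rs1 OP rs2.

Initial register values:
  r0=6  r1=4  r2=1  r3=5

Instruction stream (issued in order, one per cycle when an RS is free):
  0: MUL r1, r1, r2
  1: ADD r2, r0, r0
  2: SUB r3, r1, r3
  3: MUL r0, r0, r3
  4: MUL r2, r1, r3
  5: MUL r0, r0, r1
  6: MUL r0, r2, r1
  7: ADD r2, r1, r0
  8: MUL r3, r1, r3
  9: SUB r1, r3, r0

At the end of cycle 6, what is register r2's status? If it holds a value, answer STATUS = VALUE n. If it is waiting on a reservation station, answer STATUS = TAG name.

c1: issue MUL r1<-Mul1 | r0:6,r1:Mul1,r2:1,r3:5
c2: issue ADD r2<-Add1 | r0:6,r1:Mul1,r2:Add1,r3:5
c3: issue SUB r3<-Add2 | r0:6,r1:Mul1,r2:Add1,r3:Add2
c4: issue MUL r0<-Mul2 | r0:Mul2,r1:Mul1,r2:Add1,r3:Add2
c5: CDB Add1=12; stall | r0:Mul2,r1:Mul1,r2:12,r3:Add2
c6: CDB Mul1=4; issue MUL r2<-Mul1 | r0:Mul2,r1:4,r2:Mul1,r3:Add2

STATUS = TAG Mul1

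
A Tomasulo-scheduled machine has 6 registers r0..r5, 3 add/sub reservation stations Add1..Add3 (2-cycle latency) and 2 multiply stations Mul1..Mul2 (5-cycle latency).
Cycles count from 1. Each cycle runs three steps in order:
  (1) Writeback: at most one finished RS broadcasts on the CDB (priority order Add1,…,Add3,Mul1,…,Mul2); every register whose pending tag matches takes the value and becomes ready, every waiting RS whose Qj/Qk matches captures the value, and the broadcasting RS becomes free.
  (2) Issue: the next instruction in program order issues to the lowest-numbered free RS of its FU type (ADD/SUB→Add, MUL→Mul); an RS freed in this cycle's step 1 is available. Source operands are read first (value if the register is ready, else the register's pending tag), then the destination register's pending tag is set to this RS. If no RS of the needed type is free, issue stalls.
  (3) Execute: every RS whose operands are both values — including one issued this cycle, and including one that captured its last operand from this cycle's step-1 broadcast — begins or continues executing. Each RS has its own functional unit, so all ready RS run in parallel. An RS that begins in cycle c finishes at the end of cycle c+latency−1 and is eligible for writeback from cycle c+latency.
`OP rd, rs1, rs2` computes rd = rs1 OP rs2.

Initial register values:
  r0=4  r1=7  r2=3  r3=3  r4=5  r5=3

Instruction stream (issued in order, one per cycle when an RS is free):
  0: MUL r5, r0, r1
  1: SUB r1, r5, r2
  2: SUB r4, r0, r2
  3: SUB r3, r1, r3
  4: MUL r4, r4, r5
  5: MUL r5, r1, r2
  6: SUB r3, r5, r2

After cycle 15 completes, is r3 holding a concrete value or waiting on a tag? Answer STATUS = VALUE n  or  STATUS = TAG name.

STATUS = VALUE 72

c1: issue MUL r5<-Mul1 | r0:4,r1:7,r2:3,r3:3,r4:5,r5:Mul1
c2: issue SUB r1<-Add1 | r0:4,r1:Add1,r2:3,r3:3,r4:5,r5:Mul1
c3: issue SUB r4<-Add2 | r0:4,r1:Add1,r2:3,r3:3,r4:Add2,r5:Mul1
c4: issue SUB r3<-Add3 | r0:4,r1:Add1,r2:3,r3:Add3,r4:Add2,r5:Mul1
c5: CDB Add2=1; issue MUL r4<-Mul2 | r0:4,r1:Add1,r2:3,r3:Add3,r4:Mul2,r5:Mul1
c6: CDB Mul1=28; issue MUL r5<-Mul1 | r0:4,r1:Add1,r2:3,r3:Add3,r4:Mul2,r5:Mul1
c7: issue SUB r3<-Add2 | r0:4,r1:Add1,r2:3,r3:Add2,r4:Mul2,r5:Mul1
c8: CDB Add1=25 | r0:4,r1:25,r2:3,r3:Add2,r4:Mul2,r5:Mul1
c9: - | r0:4,r1:25,r2:3,r3:Add2,r4:Mul2,r5:Mul1
c10: CDB Add3=22 | r0:4,r1:25,r2:3,r3:Add2,r4:Mul2,r5:Mul1
c11: CDB Mul2=28 | r0:4,r1:25,r2:3,r3:Add2,r4:28,r5:Mul1
c12: - | r0:4,r1:25,r2:3,r3:Add2,r4:28,r5:Mul1
c13: CDB Mul1=75 | r0:4,r1:25,r2:3,r3:Add2,r4:28,r5:75
c14: - | r0:4,r1:25,r2:3,r3:Add2,r4:28,r5:75
c15: CDB Add2=72 | r0:4,r1:25,r2:3,r3:72,r4:28,r5:75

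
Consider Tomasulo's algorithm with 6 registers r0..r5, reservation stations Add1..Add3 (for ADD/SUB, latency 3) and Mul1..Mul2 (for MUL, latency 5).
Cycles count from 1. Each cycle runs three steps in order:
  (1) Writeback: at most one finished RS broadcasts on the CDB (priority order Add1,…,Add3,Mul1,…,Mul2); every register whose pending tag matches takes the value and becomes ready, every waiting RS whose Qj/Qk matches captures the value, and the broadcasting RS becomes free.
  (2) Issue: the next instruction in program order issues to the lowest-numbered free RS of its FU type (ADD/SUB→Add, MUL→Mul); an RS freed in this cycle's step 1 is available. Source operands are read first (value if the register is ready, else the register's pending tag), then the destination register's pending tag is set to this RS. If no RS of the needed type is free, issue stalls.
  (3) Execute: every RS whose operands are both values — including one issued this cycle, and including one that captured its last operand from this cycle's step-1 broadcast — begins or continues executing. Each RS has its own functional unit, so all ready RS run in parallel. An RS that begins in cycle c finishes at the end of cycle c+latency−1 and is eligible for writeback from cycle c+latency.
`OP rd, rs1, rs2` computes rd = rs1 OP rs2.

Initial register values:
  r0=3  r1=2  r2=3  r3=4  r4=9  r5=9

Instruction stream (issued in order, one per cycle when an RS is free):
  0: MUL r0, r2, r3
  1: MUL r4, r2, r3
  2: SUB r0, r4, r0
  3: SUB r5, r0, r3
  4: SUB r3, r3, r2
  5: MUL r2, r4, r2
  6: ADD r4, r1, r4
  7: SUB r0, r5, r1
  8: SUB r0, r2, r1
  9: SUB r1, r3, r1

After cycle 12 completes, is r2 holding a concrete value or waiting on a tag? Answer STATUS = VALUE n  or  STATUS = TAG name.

STATUS = VALUE 36

cycle 1: issue MUL r0<-Mul1 // r0:Mul1,r1:2,r2:3,r3:4,r4:9,r5:9
cycle 2: issue MUL r4<-Mul2 // r0:Mul1,r1:2,r2:3,r3:4,r4:Mul2,r5:9
cycle 3: issue SUB r0<-Add1 // r0:Add1,r1:2,r2:3,r3:4,r4:Mul2,r5:9
cycle 4: issue SUB r5<-Add2 // r0:Add1,r1:2,r2:3,r3:4,r4:Mul2,r5:Add2
cycle 5: issue SUB r3<-Add3 // r0:Add1,r1:2,r2:3,r3:Add3,r4:Mul2,r5:Add2
cycle 6: CDB Mul1=12; issue MUL r2<-Mul1 // r0:Add1,r1:2,r2:Mul1,r3:Add3,r4:Mul2,r5:Add2
cycle 7: CDB Mul2=12; stall // r0:Add1,r1:2,r2:Mul1,r3:Add3,r4:12,r5:Add2
cycle 8: CDB Add3=1; issue ADD r4<-Add3 // r0:Add1,r1:2,r2:Mul1,r3:1,r4:Add3,r5:Add2
cycle 9: stall // r0:Add1,r1:2,r2:Mul1,r3:1,r4:Add3,r5:Add2
cycle 10: CDB Add1=0; issue SUB r0<-Add1 // r0:Add1,r1:2,r2:Mul1,r3:1,r4:Add3,r5:Add2
cycle 11: CDB Add3=14; issue SUB r0<-Add3 // r0:Add3,r1:2,r2:Mul1,r3:1,r4:14,r5:Add2
cycle 12: CDB Mul1=36; stall // r0:Add3,r1:2,r2:36,r3:1,r4:14,r5:Add2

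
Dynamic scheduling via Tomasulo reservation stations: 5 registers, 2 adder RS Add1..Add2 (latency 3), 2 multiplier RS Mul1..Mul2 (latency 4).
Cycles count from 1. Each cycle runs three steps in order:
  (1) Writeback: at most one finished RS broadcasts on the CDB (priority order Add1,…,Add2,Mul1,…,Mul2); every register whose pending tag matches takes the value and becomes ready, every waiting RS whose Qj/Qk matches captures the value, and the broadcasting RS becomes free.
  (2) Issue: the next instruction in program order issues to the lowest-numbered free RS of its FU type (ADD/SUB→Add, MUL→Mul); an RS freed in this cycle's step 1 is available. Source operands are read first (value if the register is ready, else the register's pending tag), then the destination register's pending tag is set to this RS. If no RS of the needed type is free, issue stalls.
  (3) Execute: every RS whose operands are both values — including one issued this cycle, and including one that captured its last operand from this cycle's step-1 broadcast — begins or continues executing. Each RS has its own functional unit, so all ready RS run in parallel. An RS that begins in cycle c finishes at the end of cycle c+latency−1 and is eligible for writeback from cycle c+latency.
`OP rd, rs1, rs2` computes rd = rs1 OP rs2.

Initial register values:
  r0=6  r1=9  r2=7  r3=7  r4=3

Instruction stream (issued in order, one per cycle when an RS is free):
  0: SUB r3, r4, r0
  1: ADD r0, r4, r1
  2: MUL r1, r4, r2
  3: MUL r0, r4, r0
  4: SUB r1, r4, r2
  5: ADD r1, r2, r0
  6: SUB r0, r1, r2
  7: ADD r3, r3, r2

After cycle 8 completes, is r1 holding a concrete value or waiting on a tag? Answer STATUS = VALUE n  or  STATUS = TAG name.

cycle 1: issue SUB r3<-Add1 // r0:6,r1:9,r2:7,r3:Add1,r4:3
cycle 2: issue ADD r0<-Add2 // r0:Add2,r1:9,r2:7,r3:Add1,r4:3
cycle 3: issue MUL r1<-Mul1 // r0:Add2,r1:Mul1,r2:7,r3:Add1,r4:3
cycle 4: CDB Add1=-3; issue MUL r0<-Mul2 // r0:Mul2,r1:Mul1,r2:7,r3:-3,r4:3
cycle 5: CDB Add2=12; issue SUB r1<-Add1 // r0:Mul2,r1:Add1,r2:7,r3:-3,r4:3
cycle 6: issue ADD r1<-Add2 // r0:Mul2,r1:Add2,r2:7,r3:-3,r4:3
cycle 7: CDB Mul1=21; stall // r0:Mul2,r1:Add2,r2:7,r3:-3,r4:3
cycle 8: CDB Add1=-4; issue SUB r0<-Add1 // r0:Add1,r1:Add2,r2:7,r3:-3,r4:3

STATUS = TAG Add2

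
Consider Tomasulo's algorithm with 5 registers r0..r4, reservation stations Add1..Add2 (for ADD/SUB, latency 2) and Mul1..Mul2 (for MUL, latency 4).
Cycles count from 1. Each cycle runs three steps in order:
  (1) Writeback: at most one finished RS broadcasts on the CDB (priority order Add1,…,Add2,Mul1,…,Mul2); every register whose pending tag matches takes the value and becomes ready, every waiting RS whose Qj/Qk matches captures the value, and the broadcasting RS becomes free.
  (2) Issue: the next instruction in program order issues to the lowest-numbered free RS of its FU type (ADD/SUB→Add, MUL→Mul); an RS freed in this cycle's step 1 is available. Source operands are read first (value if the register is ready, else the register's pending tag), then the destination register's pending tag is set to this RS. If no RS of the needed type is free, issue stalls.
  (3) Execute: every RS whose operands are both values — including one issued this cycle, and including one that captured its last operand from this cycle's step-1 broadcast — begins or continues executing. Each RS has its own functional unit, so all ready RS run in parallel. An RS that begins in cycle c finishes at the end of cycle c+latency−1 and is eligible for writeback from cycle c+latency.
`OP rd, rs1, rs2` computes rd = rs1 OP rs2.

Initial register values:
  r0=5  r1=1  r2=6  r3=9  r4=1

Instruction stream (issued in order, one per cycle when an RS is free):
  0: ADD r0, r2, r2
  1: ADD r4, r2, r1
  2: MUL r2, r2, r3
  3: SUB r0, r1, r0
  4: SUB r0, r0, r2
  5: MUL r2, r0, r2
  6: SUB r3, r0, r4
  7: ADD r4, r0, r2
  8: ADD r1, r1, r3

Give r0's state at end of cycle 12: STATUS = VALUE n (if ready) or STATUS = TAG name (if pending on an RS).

c1: issue ADD r0<-Add1 | r0:Add1,r1:1,r2:6,r3:9,r4:1
c2: issue ADD r4<-Add2 | r0:Add1,r1:1,r2:6,r3:9,r4:Add2
c3: CDB Add1=12; issue MUL r2<-Mul1 | r0:12,r1:1,r2:Mul1,r3:9,r4:Add2
c4: CDB Add2=7; issue SUB r0<-Add1 | r0:Add1,r1:1,r2:Mul1,r3:9,r4:7
c5: issue SUB r0<-Add2 | r0:Add2,r1:1,r2:Mul1,r3:9,r4:7
c6: CDB Add1=-11; issue MUL r2<-Mul2 | r0:Add2,r1:1,r2:Mul2,r3:9,r4:7
c7: CDB Mul1=54; issue SUB r3<-Add1 | r0:Add2,r1:1,r2:Mul2,r3:Add1,r4:7
c8: stall | r0:Add2,r1:1,r2:Mul2,r3:Add1,r4:7
c9: CDB Add2=-65; issue ADD r4<-Add2 | r0:-65,r1:1,r2:Mul2,r3:Add1,r4:Add2
c10: stall | r0:-65,r1:1,r2:Mul2,r3:Add1,r4:Add2
c11: CDB Add1=-72; issue ADD r1<-Add1 | r0:-65,r1:Add1,r2:Mul2,r3:-72,r4:Add2
c12: - | r0:-65,r1:Add1,r2:Mul2,r3:-72,r4:Add2

STATUS = VALUE -65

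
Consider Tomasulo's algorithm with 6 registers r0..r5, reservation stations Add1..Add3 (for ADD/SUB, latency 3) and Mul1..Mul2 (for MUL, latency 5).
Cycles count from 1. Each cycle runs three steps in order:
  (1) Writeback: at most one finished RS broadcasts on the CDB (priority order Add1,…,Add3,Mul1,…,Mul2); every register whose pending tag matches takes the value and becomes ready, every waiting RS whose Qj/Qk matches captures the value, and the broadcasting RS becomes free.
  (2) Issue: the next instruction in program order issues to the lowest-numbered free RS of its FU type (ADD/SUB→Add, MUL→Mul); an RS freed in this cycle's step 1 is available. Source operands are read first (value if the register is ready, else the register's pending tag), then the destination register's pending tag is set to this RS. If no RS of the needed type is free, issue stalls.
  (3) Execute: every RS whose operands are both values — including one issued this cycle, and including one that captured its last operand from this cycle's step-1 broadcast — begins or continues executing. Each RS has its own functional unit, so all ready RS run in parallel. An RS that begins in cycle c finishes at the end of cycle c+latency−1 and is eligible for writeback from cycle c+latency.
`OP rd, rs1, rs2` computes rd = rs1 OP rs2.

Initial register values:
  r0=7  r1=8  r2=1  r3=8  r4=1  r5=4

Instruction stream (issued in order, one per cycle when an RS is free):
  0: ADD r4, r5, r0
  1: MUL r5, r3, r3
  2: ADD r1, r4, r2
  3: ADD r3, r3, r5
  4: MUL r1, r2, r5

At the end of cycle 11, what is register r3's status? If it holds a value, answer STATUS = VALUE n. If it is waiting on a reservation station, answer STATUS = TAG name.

c1: issue ADD r4<-Add1 | r0:7,r1:8,r2:1,r3:8,r4:Add1,r5:4
c2: issue MUL r5<-Mul1 | r0:7,r1:8,r2:1,r3:8,r4:Add1,r5:Mul1
c3: issue ADD r1<-Add2 | r0:7,r1:Add2,r2:1,r3:8,r4:Add1,r5:Mul1
c4: CDB Add1=11; issue ADD r3<-Add1 | r0:7,r1:Add2,r2:1,r3:Add1,r4:11,r5:Mul1
c5: issue MUL r1<-Mul2 | r0:7,r1:Mul2,r2:1,r3:Add1,r4:11,r5:Mul1
c6: - | r0:7,r1:Mul2,r2:1,r3:Add1,r4:11,r5:Mul1
c7: CDB Add2=12 | r0:7,r1:Mul2,r2:1,r3:Add1,r4:11,r5:Mul1
c8: CDB Mul1=64 | r0:7,r1:Mul2,r2:1,r3:Add1,r4:11,r5:64
c9: - | r0:7,r1:Mul2,r2:1,r3:Add1,r4:11,r5:64
c10: - | r0:7,r1:Mul2,r2:1,r3:Add1,r4:11,r5:64
c11: CDB Add1=72 | r0:7,r1:Mul2,r2:1,r3:72,r4:11,r5:64

STATUS = VALUE 72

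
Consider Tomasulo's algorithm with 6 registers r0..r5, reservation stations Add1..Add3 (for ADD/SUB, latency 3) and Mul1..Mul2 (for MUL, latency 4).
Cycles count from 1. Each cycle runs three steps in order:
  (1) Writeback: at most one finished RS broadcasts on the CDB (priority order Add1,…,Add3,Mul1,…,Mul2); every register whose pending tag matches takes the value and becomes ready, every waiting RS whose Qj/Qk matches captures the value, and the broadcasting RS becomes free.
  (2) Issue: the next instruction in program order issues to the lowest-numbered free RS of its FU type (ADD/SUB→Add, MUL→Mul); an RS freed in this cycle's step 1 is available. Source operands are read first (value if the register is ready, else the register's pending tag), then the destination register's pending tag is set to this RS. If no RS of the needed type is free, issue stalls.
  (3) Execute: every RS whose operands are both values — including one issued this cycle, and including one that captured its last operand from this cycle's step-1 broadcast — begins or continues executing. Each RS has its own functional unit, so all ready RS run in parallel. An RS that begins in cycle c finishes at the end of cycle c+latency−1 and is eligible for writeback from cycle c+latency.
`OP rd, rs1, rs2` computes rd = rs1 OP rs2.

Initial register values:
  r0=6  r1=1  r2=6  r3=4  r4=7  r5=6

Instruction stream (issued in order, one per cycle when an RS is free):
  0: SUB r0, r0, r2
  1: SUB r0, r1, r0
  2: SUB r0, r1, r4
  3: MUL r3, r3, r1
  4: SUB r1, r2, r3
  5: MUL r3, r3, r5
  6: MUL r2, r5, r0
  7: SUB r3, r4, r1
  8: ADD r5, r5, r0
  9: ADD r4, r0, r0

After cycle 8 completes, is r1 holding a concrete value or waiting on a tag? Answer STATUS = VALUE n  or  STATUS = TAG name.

STATUS = TAG Add1

c1: issue SUB r0<-Add1 | r0:Add1,r1:1,r2:6,r3:4,r4:7,r5:6
c2: issue SUB r0<-Add2 | r0:Add2,r1:1,r2:6,r3:4,r4:7,r5:6
c3: issue SUB r0<-Add3 | r0:Add3,r1:1,r2:6,r3:4,r4:7,r5:6
c4: CDB Add1=0; issue MUL r3<-Mul1 | r0:Add3,r1:1,r2:6,r3:Mul1,r4:7,r5:6
c5: issue SUB r1<-Add1 | r0:Add3,r1:Add1,r2:6,r3:Mul1,r4:7,r5:6
c6: CDB Add3=-6; issue MUL r3<-Mul2 | r0:-6,r1:Add1,r2:6,r3:Mul2,r4:7,r5:6
c7: CDB Add2=1; stall | r0:-6,r1:Add1,r2:6,r3:Mul2,r4:7,r5:6
c8: CDB Mul1=4; issue MUL r2<-Mul1 | r0:-6,r1:Add1,r2:Mul1,r3:Mul2,r4:7,r5:6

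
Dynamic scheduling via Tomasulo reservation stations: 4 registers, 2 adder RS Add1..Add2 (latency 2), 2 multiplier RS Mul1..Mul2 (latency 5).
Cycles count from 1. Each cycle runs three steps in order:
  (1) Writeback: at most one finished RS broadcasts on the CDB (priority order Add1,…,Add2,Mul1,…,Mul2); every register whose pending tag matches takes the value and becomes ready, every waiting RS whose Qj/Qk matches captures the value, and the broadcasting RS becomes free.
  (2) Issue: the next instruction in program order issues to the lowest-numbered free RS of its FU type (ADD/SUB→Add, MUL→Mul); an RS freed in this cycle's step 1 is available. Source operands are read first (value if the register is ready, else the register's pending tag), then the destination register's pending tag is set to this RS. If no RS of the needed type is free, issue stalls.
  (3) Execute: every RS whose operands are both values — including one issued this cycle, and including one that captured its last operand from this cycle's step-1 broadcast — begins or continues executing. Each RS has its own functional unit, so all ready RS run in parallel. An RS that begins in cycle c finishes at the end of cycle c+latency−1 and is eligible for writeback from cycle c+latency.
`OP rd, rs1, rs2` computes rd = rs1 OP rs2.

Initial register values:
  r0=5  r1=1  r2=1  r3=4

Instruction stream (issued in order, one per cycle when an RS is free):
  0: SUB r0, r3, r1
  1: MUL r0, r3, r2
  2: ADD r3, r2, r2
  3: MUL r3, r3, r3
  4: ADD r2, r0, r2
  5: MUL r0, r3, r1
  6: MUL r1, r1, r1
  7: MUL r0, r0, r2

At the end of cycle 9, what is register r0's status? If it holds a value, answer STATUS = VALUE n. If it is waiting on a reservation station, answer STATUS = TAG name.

c1: issue SUB r0<-Add1 | r0:Add1,r1:1,r2:1,r3:4
c2: issue MUL r0<-Mul1 | r0:Mul1,r1:1,r2:1,r3:4
c3: CDB Add1=3; issue ADD r3<-Add1 | r0:Mul1,r1:1,r2:1,r3:Add1
c4: issue MUL r3<-Mul2 | r0:Mul1,r1:1,r2:1,r3:Mul2
c5: CDB Add1=2; issue ADD r2<-Add1 | r0:Mul1,r1:1,r2:Add1,r3:Mul2
c6: stall | r0:Mul1,r1:1,r2:Add1,r3:Mul2
c7: CDB Mul1=4; issue MUL r0<-Mul1 | r0:Mul1,r1:1,r2:Add1,r3:Mul2
c8: stall | r0:Mul1,r1:1,r2:Add1,r3:Mul2
c9: CDB Add1=5; stall | r0:Mul1,r1:1,r2:5,r3:Mul2

STATUS = TAG Mul1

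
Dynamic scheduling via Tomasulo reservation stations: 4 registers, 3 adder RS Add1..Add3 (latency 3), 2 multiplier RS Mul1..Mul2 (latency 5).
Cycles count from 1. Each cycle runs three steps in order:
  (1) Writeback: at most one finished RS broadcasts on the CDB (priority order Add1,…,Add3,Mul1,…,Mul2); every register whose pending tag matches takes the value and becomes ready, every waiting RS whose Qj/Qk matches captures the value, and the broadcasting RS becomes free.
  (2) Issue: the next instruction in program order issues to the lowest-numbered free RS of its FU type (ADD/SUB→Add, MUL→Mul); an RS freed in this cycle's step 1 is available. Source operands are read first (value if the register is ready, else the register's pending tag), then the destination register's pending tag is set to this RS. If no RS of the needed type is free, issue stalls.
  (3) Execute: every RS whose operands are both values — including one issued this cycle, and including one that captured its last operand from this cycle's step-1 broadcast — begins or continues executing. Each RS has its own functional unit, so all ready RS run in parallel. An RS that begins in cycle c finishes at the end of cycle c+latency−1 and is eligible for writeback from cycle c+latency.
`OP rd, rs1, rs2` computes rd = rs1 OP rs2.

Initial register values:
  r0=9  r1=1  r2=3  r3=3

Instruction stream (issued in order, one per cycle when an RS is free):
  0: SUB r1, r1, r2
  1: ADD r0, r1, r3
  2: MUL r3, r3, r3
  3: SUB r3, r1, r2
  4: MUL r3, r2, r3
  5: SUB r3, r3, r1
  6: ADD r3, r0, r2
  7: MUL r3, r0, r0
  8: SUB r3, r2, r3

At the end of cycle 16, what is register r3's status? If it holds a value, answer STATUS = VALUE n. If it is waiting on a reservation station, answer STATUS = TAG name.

  c1: issue SUB r1<-Add1  regs: r0:9,r1:Add1,r2:3,r3:3
  c2: issue ADD r0<-Add2  regs: r0:Add2,r1:Add1,r2:3,r3:3
  c3: issue MUL r3<-Mul1  regs: r0:Add2,r1:Add1,r2:3,r3:Mul1
  c4: CDB Add1=-2; issue SUB r3<-Add1  regs: r0:Add2,r1:-2,r2:3,r3:Add1
  c5: issue MUL r3<-Mul2  regs: r0:Add2,r1:-2,r2:3,r3:Mul2
  c6: issue SUB r3<-Add3  regs: r0:Add2,r1:-2,r2:3,r3:Add3
  c7: CDB Add1=-5; issue ADD r3<-Add1  regs: r0:Add2,r1:-2,r2:3,r3:Add1
  c8: CDB Add2=1; stall  regs: r0:1,r1:-2,r2:3,r3:Add1
  c9: CDB Mul1=9; issue MUL r3<-Mul1  regs: r0:1,r1:-2,r2:3,r3:Mul1
  c10: issue SUB r3<-Add2  regs: r0:1,r1:-2,r2:3,r3:Add2
  c11: CDB Add1=4  regs: r0:1,r1:-2,r2:3,r3:Add2
  c12: CDB Mul2=-15  regs: r0:1,r1:-2,r2:3,r3:Add2
  c13: -  regs: r0:1,r1:-2,r2:3,r3:Add2
  c14: CDB Mul1=1  regs: r0:1,r1:-2,r2:3,r3:Add2
  c15: CDB Add3=-13  regs: r0:1,r1:-2,r2:3,r3:Add2
  c16: -  regs: r0:1,r1:-2,r2:3,r3:Add2

STATUS = TAG Add2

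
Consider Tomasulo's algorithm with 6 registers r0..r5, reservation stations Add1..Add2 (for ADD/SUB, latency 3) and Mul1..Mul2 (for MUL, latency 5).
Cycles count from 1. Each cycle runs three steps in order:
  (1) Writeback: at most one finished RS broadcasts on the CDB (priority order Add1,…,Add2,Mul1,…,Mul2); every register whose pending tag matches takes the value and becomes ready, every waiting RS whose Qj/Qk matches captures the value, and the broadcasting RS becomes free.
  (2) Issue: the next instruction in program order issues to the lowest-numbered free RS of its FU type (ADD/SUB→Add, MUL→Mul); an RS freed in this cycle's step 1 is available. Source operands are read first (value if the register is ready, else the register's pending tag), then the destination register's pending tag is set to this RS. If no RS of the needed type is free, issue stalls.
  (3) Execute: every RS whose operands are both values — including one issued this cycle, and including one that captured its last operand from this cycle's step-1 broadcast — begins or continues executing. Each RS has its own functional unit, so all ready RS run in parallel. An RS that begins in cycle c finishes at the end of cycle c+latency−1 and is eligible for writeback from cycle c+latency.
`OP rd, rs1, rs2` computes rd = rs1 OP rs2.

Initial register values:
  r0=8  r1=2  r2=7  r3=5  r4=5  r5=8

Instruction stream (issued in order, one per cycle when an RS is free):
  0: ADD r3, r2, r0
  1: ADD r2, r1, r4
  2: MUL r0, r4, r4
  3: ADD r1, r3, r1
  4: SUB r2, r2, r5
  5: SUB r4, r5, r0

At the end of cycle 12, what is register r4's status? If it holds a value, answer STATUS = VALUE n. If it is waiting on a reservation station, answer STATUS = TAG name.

STATUS = VALUE -17

cycle 1: issue ADD r3<-Add1 // r0:8,r1:2,r2:7,r3:Add1,r4:5,r5:8
cycle 2: issue ADD r2<-Add2 // r0:8,r1:2,r2:Add2,r3:Add1,r4:5,r5:8
cycle 3: issue MUL r0<-Mul1 // r0:Mul1,r1:2,r2:Add2,r3:Add1,r4:5,r5:8
cycle 4: CDB Add1=15; issue ADD r1<-Add1 // r0:Mul1,r1:Add1,r2:Add2,r3:15,r4:5,r5:8
cycle 5: CDB Add2=7; issue SUB r2<-Add2 // r0:Mul1,r1:Add1,r2:Add2,r3:15,r4:5,r5:8
cycle 6: stall // r0:Mul1,r1:Add1,r2:Add2,r3:15,r4:5,r5:8
cycle 7: CDB Add1=17; issue SUB r4<-Add1 // r0:Mul1,r1:17,r2:Add2,r3:15,r4:Add1,r5:8
cycle 8: CDB Add2=-1 // r0:Mul1,r1:17,r2:-1,r3:15,r4:Add1,r5:8
cycle 9: CDB Mul1=25 // r0:25,r1:17,r2:-1,r3:15,r4:Add1,r5:8
cycle 10: - // r0:25,r1:17,r2:-1,r3:15,r4:Add1,r5:8
cycle 11: - // r0:25,r1:17,r2:-1,r3:15,r4:Add1,r5:8
cycle 12: CDB Add1=-17 // r0:25,r1:17,r2:-1,r3:15,r4:-17,r5:8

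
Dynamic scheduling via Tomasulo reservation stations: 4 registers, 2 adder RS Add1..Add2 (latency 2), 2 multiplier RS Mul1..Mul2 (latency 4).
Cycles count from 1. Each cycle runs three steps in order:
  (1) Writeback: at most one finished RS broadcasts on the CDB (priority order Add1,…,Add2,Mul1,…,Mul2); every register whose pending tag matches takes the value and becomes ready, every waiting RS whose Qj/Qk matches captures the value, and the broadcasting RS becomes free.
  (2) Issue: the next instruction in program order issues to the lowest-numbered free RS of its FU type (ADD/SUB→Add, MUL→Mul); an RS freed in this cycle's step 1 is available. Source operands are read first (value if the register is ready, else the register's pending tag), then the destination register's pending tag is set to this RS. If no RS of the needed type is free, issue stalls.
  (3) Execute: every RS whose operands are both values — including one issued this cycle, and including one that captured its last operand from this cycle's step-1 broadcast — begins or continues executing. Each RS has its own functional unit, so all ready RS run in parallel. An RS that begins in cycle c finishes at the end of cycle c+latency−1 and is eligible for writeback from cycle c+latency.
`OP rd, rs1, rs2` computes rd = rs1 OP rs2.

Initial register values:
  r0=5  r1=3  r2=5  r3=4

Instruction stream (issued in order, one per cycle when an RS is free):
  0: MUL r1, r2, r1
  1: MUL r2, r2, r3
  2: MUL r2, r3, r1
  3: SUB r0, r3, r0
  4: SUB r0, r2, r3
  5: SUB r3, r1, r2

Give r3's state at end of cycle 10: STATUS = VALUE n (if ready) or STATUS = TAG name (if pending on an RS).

STATUS = TAG Add1

  c1: issue MUL r1<-Mul1  regs: r0:5,r1:Mul1,r2:5,r3:4
  c2: issue MUL r2<-Mul2  regs: r0:5,r1:Mul1,r2:Mul2,r3:4
  c3: stall  regs: r0:5,r1:Mul1,r2:Mul2,r3:4
  c4: stall  regs: r0:5,r1:Mul1,r2:Mul2,r3:4
  c5: CDB Mul1=15; issue MUL r2<-Mul1  regs: r0:5,r1:15,r2:Mul1,r3:4
  c6: CDB Mul2=20; issue SUB r0<-Add1  regs: r0:Add1,r1:15,r2:Mul1,r3:4
  c7: issue SUB r0<-Add2  regs: r0:Add2,r1:15,r2:Mul1,r3:4
  c8: CDB Add1=-1; issue SUB r3<-Add1  regs: r0:Add2,r1:15,r2:Mul1,r3:Add1
  c9: CDB Mul1=60  regs: r0:Add2,r1:15,r2:60,r3:Add1
  c10: -  regs: r0:Add2,r1:15,r2:60,r3:Add1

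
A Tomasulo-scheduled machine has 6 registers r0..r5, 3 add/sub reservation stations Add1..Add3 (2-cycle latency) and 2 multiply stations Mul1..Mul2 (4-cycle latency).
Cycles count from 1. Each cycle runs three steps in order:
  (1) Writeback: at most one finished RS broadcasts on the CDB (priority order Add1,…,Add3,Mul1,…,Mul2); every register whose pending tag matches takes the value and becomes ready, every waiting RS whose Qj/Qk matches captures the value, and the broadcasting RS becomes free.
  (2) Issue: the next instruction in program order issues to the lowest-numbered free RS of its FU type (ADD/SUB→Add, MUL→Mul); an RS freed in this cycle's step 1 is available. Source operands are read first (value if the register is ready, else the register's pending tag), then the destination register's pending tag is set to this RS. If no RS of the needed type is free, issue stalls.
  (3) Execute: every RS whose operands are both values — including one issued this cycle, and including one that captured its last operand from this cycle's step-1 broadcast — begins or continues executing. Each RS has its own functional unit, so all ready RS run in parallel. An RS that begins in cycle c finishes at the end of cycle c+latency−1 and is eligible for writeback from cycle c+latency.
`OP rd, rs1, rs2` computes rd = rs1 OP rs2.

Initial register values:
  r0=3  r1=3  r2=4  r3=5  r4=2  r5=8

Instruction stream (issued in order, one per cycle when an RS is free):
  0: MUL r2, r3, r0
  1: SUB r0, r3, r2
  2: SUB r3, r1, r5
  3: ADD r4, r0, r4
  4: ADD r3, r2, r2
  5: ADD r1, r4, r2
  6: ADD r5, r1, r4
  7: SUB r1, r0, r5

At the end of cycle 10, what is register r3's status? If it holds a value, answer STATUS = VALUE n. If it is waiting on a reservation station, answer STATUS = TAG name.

STATUS = VALUE 30

  c1: issue MUL r2<-Mul1  regs: r0:3,r1:3,r2:Mul1,r3:5,r4:2,r5:8
  c2: issue SUB r0<-Add1  regs: r0:Add1,r1:3,r2:Mul1,r3:5,r4:2,r5:8
  c3: issue SUB r3<-Add2  regs: r0:Add1,r1:3,r2:Mul1,r3:Add2,r4:2,r5:8
  c4: issue ADD r4<-Add3  regs: r0:Add1,r1:3,r2:Mul1,r3:Add2,r4:Add3,r5:8
  c5: CDB Add2=-5; issue ADD r3<-Add2  regs: r0:Add1,r1:3,r2:Mul1,r3:Add2,r4:Add3,r5:8
  c6: CDB Mul1=15; stall  regs: r0:Add1,r1:3,r2:15,r3:Add2,r4:Add3,r5:8
  c7: stall  regs: r0:Add1,r1:3,r2:15,r3:Add2,r4:Add3,r5:8
  c8: CDB Add1=-10; issue ADD r1<-Add1  regs: r0:-10,r1:Add1,r2:15,r3:Add2,r4:Add3,r5:8
  c9: CDB Add2=30; issue ADD r5<-Add2  regs: r0:-10,r1:Add1,r2:15,r3:30,r4:Add3,r5:Add2
  c10: CDB Add3=-8; issue SUB r1<-Add3  regs: r0:-10,r1:Add3,r2:15,r3:30,r4:-8,r5:Add2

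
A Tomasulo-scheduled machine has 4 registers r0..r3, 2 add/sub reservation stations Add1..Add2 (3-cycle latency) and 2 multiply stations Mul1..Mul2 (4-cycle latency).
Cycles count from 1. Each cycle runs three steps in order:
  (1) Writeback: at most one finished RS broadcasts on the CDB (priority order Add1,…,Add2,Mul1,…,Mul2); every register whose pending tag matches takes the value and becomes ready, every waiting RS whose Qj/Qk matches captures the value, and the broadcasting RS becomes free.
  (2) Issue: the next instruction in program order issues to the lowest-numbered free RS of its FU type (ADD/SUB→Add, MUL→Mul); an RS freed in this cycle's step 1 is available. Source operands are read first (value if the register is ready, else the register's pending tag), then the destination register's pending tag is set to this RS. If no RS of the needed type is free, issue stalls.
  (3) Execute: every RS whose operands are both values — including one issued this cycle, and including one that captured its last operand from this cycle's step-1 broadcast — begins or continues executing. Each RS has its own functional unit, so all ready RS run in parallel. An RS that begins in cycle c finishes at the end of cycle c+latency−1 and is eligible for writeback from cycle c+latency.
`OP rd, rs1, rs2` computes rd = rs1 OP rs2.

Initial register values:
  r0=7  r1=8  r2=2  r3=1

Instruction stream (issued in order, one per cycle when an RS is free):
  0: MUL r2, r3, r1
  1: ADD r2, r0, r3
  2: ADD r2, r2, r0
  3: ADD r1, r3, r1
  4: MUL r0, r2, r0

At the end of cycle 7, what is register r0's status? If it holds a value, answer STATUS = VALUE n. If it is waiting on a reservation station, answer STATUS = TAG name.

STATUS = TAG Mul1

  c1: issue MUL r2<-Mul1  regs: r0:7,r1:8,r2:Mul1,r3:1
  c2: issue ADD r2<-Add1  regs: r0:7,r1:8,r2:Add1,r3:1
  c3: issue ADD r2<-Add2  regs: r0:7,r1:8,r2:Add2,r3:1
  c4: stall  regs: r0:7,r1:8,r2:Add2,r3:1
  c5: CDB Add1=8; issue ADD r1<-Add1  regs: r0:7,r1:Add1,r2:Add2,r3:1
  c6: CDB Mul1=8; issue MUL r0<-Mul1  regs: r0:Mul1,r1:Add1,r2:Add2,r3:1
  c7: -  regs: r0:Mul1,r1:Add1,r2:Add2,r3:1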